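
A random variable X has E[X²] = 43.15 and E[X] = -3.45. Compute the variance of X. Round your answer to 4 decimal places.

Var(X) = 43.15 − (-3.45)² = 31.2475

31.2475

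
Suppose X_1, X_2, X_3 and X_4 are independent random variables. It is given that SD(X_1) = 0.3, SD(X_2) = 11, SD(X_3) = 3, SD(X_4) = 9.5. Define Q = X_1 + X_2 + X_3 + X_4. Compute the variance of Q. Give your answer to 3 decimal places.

V(X_1) = 0.09, V(X_2) = 121, V(X_3) = 9, V(X_4) = 90.25
By independence, V(Q) = (1)²V(X_1) + (1)²V(X_2) + (1)²V(X_3) + (1)²V(X_4)
= (1)²·0.09 + (1)²·121 + (1)²·9 + (1)²·90.25 = 220.34

220.340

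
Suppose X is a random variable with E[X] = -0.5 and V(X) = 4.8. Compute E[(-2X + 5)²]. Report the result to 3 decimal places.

55.200

E[-2X + 5] = -2·-0.5 + 5 = 6
V(-2X + 5) = (-2)²·4.8 = 19.2
E[(-2X + 5)²] = V((-2X + 5)) + (E[(-2X + 5)])² = 19.2 + (6)² = 55.2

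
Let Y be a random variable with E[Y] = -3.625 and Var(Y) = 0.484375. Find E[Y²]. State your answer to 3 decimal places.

E[Y²] = Var(Y) + (E[Y])² = 0.484375 + (-3.625)² = 13.625

13.625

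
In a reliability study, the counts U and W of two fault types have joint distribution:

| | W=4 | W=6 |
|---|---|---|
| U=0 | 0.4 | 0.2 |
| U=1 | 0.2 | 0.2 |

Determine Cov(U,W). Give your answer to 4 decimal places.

E[U] = 0.4,  E[W] = 4.8
E[UW] = 2
Cov(U,W) = E[UW] − E[U]E[W] = 2 − (0.4)(4.8) = 0.08

0.0800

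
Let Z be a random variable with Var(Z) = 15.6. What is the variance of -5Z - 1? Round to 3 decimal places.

390.000

Var(-5Z - 1) = (-5)²·Var(Z) = 25·15.6 = 390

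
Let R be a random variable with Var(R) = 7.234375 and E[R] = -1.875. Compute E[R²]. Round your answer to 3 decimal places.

E[R²] = Var(R) + (E[R])² = 7.234375 + (-1.875)² = 10.75

10.750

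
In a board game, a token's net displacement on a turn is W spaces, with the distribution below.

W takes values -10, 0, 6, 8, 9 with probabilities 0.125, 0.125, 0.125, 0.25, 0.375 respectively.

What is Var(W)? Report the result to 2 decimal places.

E[W] = (-10)(0.125) + (0)(0.125) + (6)(0.125) + (8)(0.25) + (9)(0.375) = 4.875
E[W²] = (-10)²(0.125) + (0)²(0.125) + (6)²(0.125) + (8)²(0.25) + (9)²(0.375) = 63.375
Var(W) = E[W²] − (E[W])² = 63.375 − (4.875)² = 39.609375

39.61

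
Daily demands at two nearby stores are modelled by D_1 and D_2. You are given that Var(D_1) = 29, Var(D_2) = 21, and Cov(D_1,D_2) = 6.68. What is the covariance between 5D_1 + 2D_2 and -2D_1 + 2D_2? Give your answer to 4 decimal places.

-165.9200

Cov(5D_1 + 2D_2, -2D_1 + 2D_2) = (5)(-2)Var(D_1) + (2)(2)Var(D_2) + [(5)(2) + (2)(-2)]Cov(D_1,D_2)
= -10·29 + 4·21 + 6·6.68 = -165.92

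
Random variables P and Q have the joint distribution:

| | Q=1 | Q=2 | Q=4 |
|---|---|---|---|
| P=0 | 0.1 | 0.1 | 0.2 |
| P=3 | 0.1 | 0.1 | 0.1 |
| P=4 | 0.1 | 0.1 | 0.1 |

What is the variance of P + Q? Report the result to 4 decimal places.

4.0400

E[P] = 2.1,  E[Q] = 2.5,  E[PQ] = 4.9
var(P) = 7.5 − (2.1)² = 3.09;  var(Q) = 7.9 − (2.5)² = 1.65
Cov(P,Q) = 4.9 − (2.1)(2.5) = -0.35
var(P + Q) = (1)²·3.09 + (1)²·1.65 + 2·(1)·(1)·-0.35 = 4.04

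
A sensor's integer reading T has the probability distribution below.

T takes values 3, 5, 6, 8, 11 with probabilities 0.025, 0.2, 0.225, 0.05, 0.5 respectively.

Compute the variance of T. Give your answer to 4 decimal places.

E[T] = (3)(0.025) + (5)(0.2) + (6)(0.225) + (8)(0.05) + (11)(0.5) = 8.325
E[T²] = (3)²(0.025) + (5)²(0.2) + (6)²(0.225) + (8)²(0.05) + (11)²(0.5) = 77.025
V(T) = E[T²] − (E[T])² = 77.025 − (8.325)² = 7.719375

7.7194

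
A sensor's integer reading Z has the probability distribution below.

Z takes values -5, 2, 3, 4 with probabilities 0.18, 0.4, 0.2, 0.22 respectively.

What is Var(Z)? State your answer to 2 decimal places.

E[Z] = (-5)(0.18) + (2)(0.4) + (3)(0.2) + (4)(0.22) = 1.38
E[Z²] = (-5)²(0.18) + (2)²(0.4) + (3)²(0.2) + (4)²(0.22) = 11.42
Var(Z) = E[Z²] − (E[Z])² = 11.42 − (1.38)² = 9.5156

9.52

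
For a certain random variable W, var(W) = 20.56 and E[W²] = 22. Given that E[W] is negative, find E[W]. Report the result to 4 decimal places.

(E[W])² = E[W²] − var(W) = 22 − 20.56 = 1.44
E[W] = −√1.44 = -1.2

-1.2000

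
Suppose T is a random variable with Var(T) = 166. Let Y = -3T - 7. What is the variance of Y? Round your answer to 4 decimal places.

1494.0000

Var(-3T - 7) = (-3)²·Var(T) = 9·166 = 1494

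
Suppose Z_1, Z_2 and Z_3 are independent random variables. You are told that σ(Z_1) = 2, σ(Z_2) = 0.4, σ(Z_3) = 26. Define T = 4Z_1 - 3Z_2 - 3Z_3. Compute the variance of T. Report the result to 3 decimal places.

6149.440

V(Z_1) = 4, V(Z_2) = 0.16, V(Z_3) = 676
By independence, V(T) = (4)²V(Z_1) + (-3)²V(Z_2) + (-3)²V(Z_3)
= (4)²·4 + (-3)²·0.16 + (-3)²·676 = 6149.44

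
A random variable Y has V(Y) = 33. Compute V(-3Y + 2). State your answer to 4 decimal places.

V(-3Y + 2) = (-3)²·V(Y) = 9·33 = 297

297.0000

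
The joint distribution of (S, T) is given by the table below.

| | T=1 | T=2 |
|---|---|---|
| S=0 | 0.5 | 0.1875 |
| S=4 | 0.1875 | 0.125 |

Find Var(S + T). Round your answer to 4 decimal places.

3.8711

E[S] = 1.25,  E[T] = 1.3125,  E[ST] = 1.75
Var(S) = 5 − (1.25)² = 3.4375;  Var(T) = 1.9375 − (1.3125)² = 0.21484375
cov(S,T) = 1.75 − (1.25)(1.3125) = 0.109375
Var(S + T) = (1)²·3.4375 + (1)²·0.21484375 + 2·(1)·(1)·0.109375 = 3.87109375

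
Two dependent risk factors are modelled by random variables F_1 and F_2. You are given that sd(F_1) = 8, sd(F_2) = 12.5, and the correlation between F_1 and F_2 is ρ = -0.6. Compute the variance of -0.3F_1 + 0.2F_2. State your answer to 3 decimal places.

19.210

Var(F_1) = (8)² = 64;  Var(F_2) = (12.5)² = 156.25
cov(F_1,F_2) = ρ·sd(F_1)·sd(F_2) = -0.6·8·12.5 = -60
Var(-0.3F_1 + 0.2F_2) = (-0.3)²·Var(F_1) + (0.2)²·Var(F_2) + 2·(-0.3)·(0.2)·cov(F_1,F_2)
= 0.09·64 + 0.04·156.25 + -0.12·-60 = 19.21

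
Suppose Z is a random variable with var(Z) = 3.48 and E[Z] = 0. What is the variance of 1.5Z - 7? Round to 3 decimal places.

var(1.5Z - 7) = (1.5)²·var(Z) = 2.25·3.48 = 7.83

7.830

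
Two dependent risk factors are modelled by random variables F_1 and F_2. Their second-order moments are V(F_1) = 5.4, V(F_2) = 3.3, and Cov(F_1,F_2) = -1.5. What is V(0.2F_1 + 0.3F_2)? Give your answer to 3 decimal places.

0.333

V(0.2F_1 + 0.3F_2) = (0.2)²·V(F_1) + (0.3)²·V(F_2) + 2·(0.2)·(0.3)·Cov(F_1,F_2)
= 0.04·5.4 + 0.09·3.3 + 0.12·-1.5 = 0.333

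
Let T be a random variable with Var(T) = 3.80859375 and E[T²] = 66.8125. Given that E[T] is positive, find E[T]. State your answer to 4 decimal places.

(E[T])² = E[T²] − Var(T) = 66.8125 − 3.80859375 = 63.00390625
E[T] = √63.00390625 = 7.9375

7.9375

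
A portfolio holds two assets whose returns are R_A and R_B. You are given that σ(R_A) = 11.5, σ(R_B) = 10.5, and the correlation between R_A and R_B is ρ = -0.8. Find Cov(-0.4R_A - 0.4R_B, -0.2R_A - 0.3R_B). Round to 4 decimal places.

4.4900

var(R_A) = (11.5)² = 132.25;  var(R_B) = (10.5)² = 110.25
Cov(R_A,R_B) = ρ·σ(R_A)·σ(R_B) = -0.8·11.5·10.5 = -96.6
Cov(-0.4R_A - 0.4R_B, -0.2R_A - 0.3R_B) = (-0.4)(-0.2)var(R_A) + (-0.4)(-0.3)var(R_B) + [(-0.4)(-0.3) + (-0.4)(-0.2)]Cov(R_A,R_B)
= 0.08·132.25 + 0.12·110.25 + 0.2·-96.6 = 4.49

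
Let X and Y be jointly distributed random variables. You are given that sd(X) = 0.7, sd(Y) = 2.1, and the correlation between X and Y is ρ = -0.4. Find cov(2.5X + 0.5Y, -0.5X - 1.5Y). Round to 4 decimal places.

-1.5680

var(X) = (0.7)² = 0.49;  var(Y) = (2.1)² = 4.41
cov(X,Y) = ρ·sd(X)·sd(Y) = -0.4·0.7·2.1 = -0.588
cov(2.5X + 0.5Y, -0.5X - 1.5Y) = (2.5)(-0.5)var(X) + (0.5)(-1.5)var(Y) + [(2.5)(-1.5) + (0.5)(-0.5)]cov(X,Y)
= -1.25·0.49 + -0.75·4.41 + -4·-0.588 = -1.568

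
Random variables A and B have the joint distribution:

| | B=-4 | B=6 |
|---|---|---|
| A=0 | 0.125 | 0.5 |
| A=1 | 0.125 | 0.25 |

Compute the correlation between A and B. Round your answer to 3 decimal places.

E[A] = 0.375,  E[B] = 3.5
E[AB] = 1
Cov(A,B) = E[AB] − E[A]E[B] = 1 − (0.375)(3.5) = -0.3125
V(A) = 0.234375,  V(B) = 18.75
ρ = -0.3125 / √(0.234375·18.75) ≈ -0.149

-0.149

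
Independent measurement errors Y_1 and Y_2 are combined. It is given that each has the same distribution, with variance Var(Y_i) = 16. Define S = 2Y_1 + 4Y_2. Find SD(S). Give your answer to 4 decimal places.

By independence, Var(S) = (2)²Var(Y_1) + (4)²Var(Y_2)
= (2)²·16 + (4)²·16 = 320
SD(S) = √320 ≈ 17.8885

17.8885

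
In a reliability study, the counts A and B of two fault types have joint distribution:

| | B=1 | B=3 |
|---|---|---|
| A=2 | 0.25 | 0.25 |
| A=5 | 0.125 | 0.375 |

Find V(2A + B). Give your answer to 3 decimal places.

E[A] = 3.5,  E[B] = 2.25,  E[AB] = 8.25
V(A) = 14.5 − (3.5)² = 2.25;  V(B) = 6 − (2.25)² = 0.9375
Cov(A,B) = 8.25 − (3.5)(2.25) = 0.375
V(2A + B) = (2)²·2.25 + (1)²·0.9375 + 2·(2)·(1)·0.375 = 11.4375

11.438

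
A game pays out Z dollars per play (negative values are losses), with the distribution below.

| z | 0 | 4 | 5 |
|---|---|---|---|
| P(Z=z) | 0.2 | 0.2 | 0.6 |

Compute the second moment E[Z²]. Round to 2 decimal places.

18.20

E[Z²] = (0)²(0.2) + (4)²(0.2) + (5)²(0.6) = 18.2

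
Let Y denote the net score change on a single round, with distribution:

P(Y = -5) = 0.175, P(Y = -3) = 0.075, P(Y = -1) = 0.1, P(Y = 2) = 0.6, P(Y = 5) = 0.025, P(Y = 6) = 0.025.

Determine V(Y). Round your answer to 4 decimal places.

8.9994

E[Y] = (-5)(0.175) + (-3)(0.075) + (-1)(0.1) + (2)(0.6) + (5)(0.025) + (6)(0.025) = 0.275
E[Y²] = (-5)²(0.175) + (-3)²(0.075) + (-1)²(0.1) + (2)²(0.6) + (5)²(0.025) + (6)²(0.025) = 9.075
V(Y) = E[Y²] − (E[Y])² = 9.075 − (0.275)² = 8.999375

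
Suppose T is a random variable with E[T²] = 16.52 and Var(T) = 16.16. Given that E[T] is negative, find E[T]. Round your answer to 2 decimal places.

(E[T])² = E[T²] − Var(T) = 16.52 − 16.16 = 0.36
E[T] = −√0.36 = -0.6

-0.60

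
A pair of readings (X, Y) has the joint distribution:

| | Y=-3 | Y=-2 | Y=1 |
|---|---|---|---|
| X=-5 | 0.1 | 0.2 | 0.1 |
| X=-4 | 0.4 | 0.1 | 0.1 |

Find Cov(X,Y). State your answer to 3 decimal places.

E[X] = -4.4,  E[Y] = -1.9
E[XY] = 8.2
Cov(X,Y) = E[XY] − E[X]E[Y] = 8.2 − (-4.4)(-1.9) = -0.16

-0.160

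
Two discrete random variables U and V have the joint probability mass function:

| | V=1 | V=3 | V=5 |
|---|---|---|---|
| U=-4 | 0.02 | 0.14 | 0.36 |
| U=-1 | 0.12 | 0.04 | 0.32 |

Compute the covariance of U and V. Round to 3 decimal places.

-0.355

E[U] = -2.56,  E[V] = 4.08
E[UV] = -10.8
Cov(U,V) = E[UV] − E[U]E[V] = -10.8 − (-2.56)(4.08) = -0.3552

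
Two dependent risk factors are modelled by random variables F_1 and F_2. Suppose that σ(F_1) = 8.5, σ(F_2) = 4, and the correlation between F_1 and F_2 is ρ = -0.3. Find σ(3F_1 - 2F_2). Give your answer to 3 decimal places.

28.925

V(F_1) = (8.5)² = 72.25;  V(F_2) = (4)² = 16
cov(F_1,F_2) = ρ·σ(F_1)·σ(F_2) = -0.3·8.5·4 = -10.2
V(3F_1 - 2F_2) = (3)²·V(F_1) + (-2)²·V(F_2) + 2·(3)·(-2)·cov(F_1,F_2)
= 9·72.25 + 4·16 + -12·-10.2 = 836.65
σ(3F_1 - 2F_2) = √836.65 ≈ 28.925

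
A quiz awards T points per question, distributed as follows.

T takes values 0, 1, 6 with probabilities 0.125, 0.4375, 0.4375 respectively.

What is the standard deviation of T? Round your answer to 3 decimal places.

E[T] = (0)(0.125) + (1)(0.4375) + (6)(0.4375) = 3.0625
E[T²] = (0)²(0.125) + (1)²(0.4375) + (6)²(0.4375) = 16.1875
Var(T) = E[T²] − (E[T])² = 16.1875 − (3.0625)² = 6.80859375
sd(T) = √6.80859375 ≈ 2.609

2.609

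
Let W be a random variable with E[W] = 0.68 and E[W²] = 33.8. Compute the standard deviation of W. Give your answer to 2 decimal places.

5.77

var(W) = 33.8 − (0.68)² = 33.3376
σ(W) = √33.3376 ≈ 5.77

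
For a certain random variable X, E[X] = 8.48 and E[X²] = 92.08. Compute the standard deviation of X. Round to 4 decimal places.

4.4911

V(X) = 92.08 − (8.48)² = 20.1696
SD(X) = √20.1696 ≈ 4.4911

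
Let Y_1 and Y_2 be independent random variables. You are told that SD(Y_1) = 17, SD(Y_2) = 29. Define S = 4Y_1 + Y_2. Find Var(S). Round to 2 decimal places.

5465.00

Var(Y_1) = 289, Var(Y_2) = 841
By independence, Var(S) = (4)²Var(Y_1) + (1)²Var(Y_2)
= (4)²·289 + (1)²·841 = 5465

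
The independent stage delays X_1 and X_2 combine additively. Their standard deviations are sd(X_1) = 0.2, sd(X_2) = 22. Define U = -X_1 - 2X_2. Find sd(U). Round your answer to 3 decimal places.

44.000

var(X_1) = 0.04, var(X_2) = 484
By independence, var(U) = (-1)²var(X_1) + (-2)²var(X_2)
= (-1)²·0.04 + (-2)²·484 = 1936.04
sd(U) = √1936.04 ≈ 44.000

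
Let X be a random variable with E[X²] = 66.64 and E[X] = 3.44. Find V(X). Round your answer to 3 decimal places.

54.806

V(X) = 66.64 − (3.44)² = 54.8064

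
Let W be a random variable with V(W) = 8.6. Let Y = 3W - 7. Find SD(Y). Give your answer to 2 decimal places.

V(3W - 7) = (3)²·8.6 = 77.4
SD(Y) = √77.4 ≈ 8.80

8.80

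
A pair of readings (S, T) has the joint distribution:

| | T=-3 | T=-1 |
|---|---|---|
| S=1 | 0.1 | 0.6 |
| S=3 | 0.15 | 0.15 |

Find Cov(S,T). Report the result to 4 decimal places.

E[S] = 1.6,  E[T] = -1.5
E[ST] = -2.7
Cov(S,T) = E[ST] − E[S]E[T] = -2.7 − (1.6)(-1.5) = -0.3

-0.3000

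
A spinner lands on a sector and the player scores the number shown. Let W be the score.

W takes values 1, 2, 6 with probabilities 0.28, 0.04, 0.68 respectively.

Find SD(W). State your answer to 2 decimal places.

2.28

E[W] = (1)(0.28) + (2)(0.04) + (6)(0.68) = 4.44
E[W²] = (1)²(0.28) + (2)²(0.04) + (6)²(0.68) = 24.92
Var(W) = E[W²] − (E[W])² = 24.92 − (4.44)² = 5.2064
SD(W) = √5.2064 ≈ 2.28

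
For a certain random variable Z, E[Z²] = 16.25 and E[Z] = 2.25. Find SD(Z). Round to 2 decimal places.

var(Z) = 16.25 − (2.25)² = 11.1875
SD(Z) = √11.1875 ≈ 3.34

3.34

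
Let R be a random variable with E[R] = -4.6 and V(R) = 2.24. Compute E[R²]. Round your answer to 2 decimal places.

E[R²] = V(R) + (E[R])² = 2.24 + (-4.6)² = 23.4

23.40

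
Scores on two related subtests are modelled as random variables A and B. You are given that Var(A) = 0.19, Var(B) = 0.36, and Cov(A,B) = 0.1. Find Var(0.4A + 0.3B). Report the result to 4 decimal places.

Var(0.4A + 0.3B) = (0.4)²·Var(A) + (0.3)²·Var(B) + 2·(0.4)·(0.3)·Cov(A,B)
= 0.16·0.19 + 0.09·0.36 + 0.24·0.1 = 0.0868

0.0868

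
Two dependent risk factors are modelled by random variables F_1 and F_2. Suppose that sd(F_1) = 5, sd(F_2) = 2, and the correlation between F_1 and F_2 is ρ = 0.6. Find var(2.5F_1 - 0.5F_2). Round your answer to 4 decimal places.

142.2500

var(F_1) = (5)² = 25;  var(F_2) = (2)² = 4
Cov(F_1,F_2) = ρ·sd(F_1)·sd(F_2) = 0.6·5·2 = 6
var(2.5F_1 - 0.5F_2) = (2.5)²·var(F_1) + (-0.5)²·var(F_2) + 2·(2.5)·(-0.5)·Cov(F_1,F_2)
= 6.25·25 + 0.25·4 + -2.5·6 = 142.25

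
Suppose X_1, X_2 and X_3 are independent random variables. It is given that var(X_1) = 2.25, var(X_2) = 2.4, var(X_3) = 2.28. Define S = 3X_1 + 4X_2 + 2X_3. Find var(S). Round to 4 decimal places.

67.7700

By independence, var(S) = (3)²var(X_1) + (4)²var(X_2) + (2)²var(X_3)
= (3)²·2.25 + (4)²·2.4 + (2)²·2.28 = 67.77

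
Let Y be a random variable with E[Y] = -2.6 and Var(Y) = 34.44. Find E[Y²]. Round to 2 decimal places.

41.20

E[Y²] = Var(Y) + (E[Y])² = 34.44 + (-2.6)² = 41.2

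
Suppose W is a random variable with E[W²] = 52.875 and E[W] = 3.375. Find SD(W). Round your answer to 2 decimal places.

6.44

Var(W) = 52.875 − (3.375)² = 41.484375
SD(W) = √41.484375 ≈ 6.44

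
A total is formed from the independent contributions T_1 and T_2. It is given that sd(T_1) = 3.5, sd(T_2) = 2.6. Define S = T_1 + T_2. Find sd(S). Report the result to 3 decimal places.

Var(T_1) = 12.25, Var(T_2) = 6.76
By independence, Var(S) = (1)²Var(T_1) + (1)²Var(T_2)
= (1)²·12.25 + (1)²·6.76 = 19.01
sd(S) = √19.01 ≈ 4.360

4.360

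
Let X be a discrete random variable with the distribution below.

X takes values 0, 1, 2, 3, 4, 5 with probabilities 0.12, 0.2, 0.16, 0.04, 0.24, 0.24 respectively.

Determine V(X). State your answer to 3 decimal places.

3.200

E[X] = (0)(0.12) + (1)(0.2) + (2)(0.16) + (3)(0.04) + (4)(0.24) + (5)(0.24) = 2.8
E[X²] = (0)²(0.12) + (1)²(0.2) + (2)²(0.16) + (3)²(0.04) + (4)²(0.24) + (5)²(0.24) = 11.04
V(X) = E[X²] − (E[X])² = 11.04 − (2.8)² = 3.2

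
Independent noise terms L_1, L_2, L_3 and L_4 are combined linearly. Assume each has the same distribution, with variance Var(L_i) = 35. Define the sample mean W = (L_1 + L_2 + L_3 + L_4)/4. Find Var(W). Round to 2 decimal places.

8.75

By independence, Var(W) = (0.25)²Var(L_1) + (0.25)²Var(L_2) + (0.25)²Var(L_3) + (0.25)²Var(L_4)
= (0.25)²·35 + (0.25)²·35 + (0.25)²·35 + (0.25)²·35 = 8.75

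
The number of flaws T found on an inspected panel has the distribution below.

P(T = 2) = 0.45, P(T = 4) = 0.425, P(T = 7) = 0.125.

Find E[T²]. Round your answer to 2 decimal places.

14.73

E[T²] = (2)²(0.45) + (4)²(0.425) + (7)²(0.125) = 14.725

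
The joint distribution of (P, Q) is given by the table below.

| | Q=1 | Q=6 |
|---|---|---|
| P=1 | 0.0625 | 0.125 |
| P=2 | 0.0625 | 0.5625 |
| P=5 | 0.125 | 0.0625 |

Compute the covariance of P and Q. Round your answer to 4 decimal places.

-1.0938

E[P] = 2.375,  E[Q] = 4.75
E[PQ] = 10.1875
Cov(P,Q) = E[PQ] − E[P]E[Q] = 10.1875 − (2.375)(4.75) = -1.09375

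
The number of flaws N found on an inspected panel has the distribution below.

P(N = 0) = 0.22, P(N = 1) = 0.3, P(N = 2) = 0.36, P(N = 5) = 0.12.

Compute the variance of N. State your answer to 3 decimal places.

2.116

E[N] = (0)(0.22) + (1)(0.3) + (2)(0.36) + (5)(0.12) = 1.62
E[N²] = (0)²(0.22) + (1)²(0.3) + (2)²(0.36) + (5)²(0.12) = 4.74
V(N) = E[N²] − (E[N])² = 4.74 − (1.62)² = 2.1156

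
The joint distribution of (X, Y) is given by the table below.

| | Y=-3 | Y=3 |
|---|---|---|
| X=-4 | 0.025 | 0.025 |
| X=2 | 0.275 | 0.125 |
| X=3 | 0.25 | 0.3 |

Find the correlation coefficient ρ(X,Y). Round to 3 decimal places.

E[X] = 2.25,  E[Y] = -0.3
E[XY] = -0.45
Cov(X,Y) = E[XY] − E[X]E[Y] = -0.45 − (2.25)(-0.3) = 0.225
V(X) = 2.2875,  V(Y) = 8.91
ρ = 0.225 / √(2.2875·8.91) ≈ 0.050

0.050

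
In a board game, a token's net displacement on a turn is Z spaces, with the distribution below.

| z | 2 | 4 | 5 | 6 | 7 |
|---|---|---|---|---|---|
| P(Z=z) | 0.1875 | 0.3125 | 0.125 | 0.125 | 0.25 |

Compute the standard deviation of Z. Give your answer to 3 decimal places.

E[Z] = (2)(0.1875) + (4)(0.3125) + (5)(0.125) + (6)(0.125) + (7)(0.25) = 4.75
E[Z²] = (2)²(0.1875) + (4)²(0.3125) + (5)²(0.125) + (6)²(0.125) + (7)²(0.25) = 25.625
Var(Z) = E[Z²] − (E[Z])² = 25.625 − (4.75)² = 3.0625
SD(Z) = √3.0625 ≈ 1.750

1.750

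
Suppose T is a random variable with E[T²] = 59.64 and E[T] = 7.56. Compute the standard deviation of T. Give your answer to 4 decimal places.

1.5768

Var(T) = 59.64 − (7.56)² = 2.4864
SD(T) = √2.4864 ≈ 1.5768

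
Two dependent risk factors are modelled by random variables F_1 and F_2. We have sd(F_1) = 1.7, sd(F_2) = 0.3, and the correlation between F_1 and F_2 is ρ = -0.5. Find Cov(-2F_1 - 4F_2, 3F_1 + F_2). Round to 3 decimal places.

-14.130

var(F_1) = (1.7)² = 2.89;  var(F_2) = (0.3)² = 0.09
Cov(F_1,F_2) = ρ·sd(F_1)·sd(F_2) = -0.5·1.7·0.3 = -0.255
Cov(-2F_1 - 4F_2, 3F_1 + F_2) = (-2)(3)var(F_1) + (-4)(1)var(F_2) + [(-2)(1) + (-4)(3)]Cov(F_1,F_2)
= -6·2.89 + -4·0.09 + -14·-0.255 = -14.13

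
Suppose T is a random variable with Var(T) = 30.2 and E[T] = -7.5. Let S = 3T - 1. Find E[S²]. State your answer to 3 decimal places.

824.050

E[3T - 1] = 3·-7.5 − 1 = -23.5
Var(3T - 1) = (3)²·30.2 = 271.8
E[S²] = Var(S) + (E[S])² = 271.8 + (-23.5)² = 824.05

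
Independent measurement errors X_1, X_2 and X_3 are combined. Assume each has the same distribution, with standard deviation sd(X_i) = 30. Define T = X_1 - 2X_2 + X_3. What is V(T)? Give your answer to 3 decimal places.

5400.000

V(X_i) = (30)² = 900
By independence, V(T) = (1)²V(X_1) + (-2)²V(X_2) + (1)²V(X_3)
= (1)²·900 + (-2)²·900 + (1)²·900 = 5400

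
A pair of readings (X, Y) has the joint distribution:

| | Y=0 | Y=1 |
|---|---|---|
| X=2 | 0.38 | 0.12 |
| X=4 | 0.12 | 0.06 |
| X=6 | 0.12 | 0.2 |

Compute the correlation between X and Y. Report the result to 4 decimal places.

0.3445

E[X] = 3.64,  E[Y] = 0.38
E[XY] = 1.68
Cov(X,Y) = E[XY] − E[X]E[Y] = 1.68 − (3.64)(0.38) = 0.2968
V(X) = 3.1504,  V(Y) = 0.2356
ρ = 0.2968 / √(3.1504·0.2356) ≈ 0.3445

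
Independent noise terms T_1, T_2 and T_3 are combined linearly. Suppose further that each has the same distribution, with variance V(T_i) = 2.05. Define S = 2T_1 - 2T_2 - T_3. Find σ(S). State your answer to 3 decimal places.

4.295

By independence, V(S) = (2)²V(T_1) + (-2)²V(T_2) + (-1)²V(T_3)
= (2)²·2.05 + (-2)²·2.05 + (-1)²·2.05 = 18.45
σ(S) = √18.45 ≈ 4.295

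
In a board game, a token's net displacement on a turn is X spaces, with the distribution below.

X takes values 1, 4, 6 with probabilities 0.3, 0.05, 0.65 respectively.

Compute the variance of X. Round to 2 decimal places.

5.14

E[X] = (1)(0.3) + (4)(0.05) + (6)(0.65) = 4.4
E[X²] = (1)²(0.3) + (4)²(0.05) + (6)²(0.65) = 24.5
Var(X) = E[X²] − (E[X])² = 24.5 − (4.4)² = 5.14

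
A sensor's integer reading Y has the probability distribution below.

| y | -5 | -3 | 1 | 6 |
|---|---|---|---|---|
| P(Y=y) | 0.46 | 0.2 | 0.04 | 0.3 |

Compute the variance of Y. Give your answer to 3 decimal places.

23.016

E[Y] = (-5)(0.46) + (-3)(0.2) + (1)(0.04) + (6)(0.3) = -1.06
E[Y²] = (-5)²(0.46) + (-3)²(0.2) + (1)²(0.04) + (6)²(0.3) = 24.14
V(Y) = E[Y²] − (E[Y])² = 24.14 − (-1.06)² = 23.0164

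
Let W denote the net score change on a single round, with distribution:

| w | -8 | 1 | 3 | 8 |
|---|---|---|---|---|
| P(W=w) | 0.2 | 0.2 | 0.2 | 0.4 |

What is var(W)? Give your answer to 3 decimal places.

34.640

E[W] = (-8)(0.2) + (1)(0.2) + (3)(0.2) + (8)(0.4) = 2.4
E[W²] = (-8)²(0.2) + (1)²(0.2) + (3)²(0.2) + (8)²(0.4) = 40.4
var(W) = E[W²] − (E[W])² = 40.4 − (2.4)² = 34.64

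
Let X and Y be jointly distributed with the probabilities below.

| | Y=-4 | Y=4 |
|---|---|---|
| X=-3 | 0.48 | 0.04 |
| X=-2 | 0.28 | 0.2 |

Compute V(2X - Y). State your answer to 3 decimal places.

E[X] = -2.52,  E[Y] = -2.08,  E[XY] = 5.92
V(X) = 6.6 − (-2.52)² = 0.2496;  V(Y) = 16 − (-2.08)² = 11.6736
cov(X,Y) = 5.92 − (-2.52)(-2.08) = 0.6784
V(2X - Y) = (2)²·0.2496 + (-1)²·11.6736 + 2·(2)·(-1)·0.6784 = 9.9584

9.958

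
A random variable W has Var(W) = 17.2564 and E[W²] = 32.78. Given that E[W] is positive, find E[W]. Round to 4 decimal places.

(E[W])² = E[W²] − Var(W) = 32.78 − 17.2564 = 15.5236
E[W] = √15.5236 = 3.94

3.9400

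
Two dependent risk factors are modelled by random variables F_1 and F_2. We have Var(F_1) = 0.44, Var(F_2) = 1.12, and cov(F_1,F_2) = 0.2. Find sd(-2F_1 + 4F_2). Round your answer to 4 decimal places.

4.0596

Var(-2F_1 + 4F_2) = (-2)²·Var(F_1) + (4)²·Var(F_2) + 2·(-2)·(4)·cov(F_1,F_2)
= 4·0.44 + 16·1.12 + -16·0.2 = 16.48
sd(-2F_1 + 4F_2) = √16.48 ≈ 4.0596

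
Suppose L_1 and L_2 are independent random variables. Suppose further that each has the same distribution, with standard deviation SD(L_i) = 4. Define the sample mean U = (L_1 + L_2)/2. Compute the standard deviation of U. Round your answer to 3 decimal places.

2.828

V(L_i) = (4)² = 16
By independence, V(U) = (0.5)²V(L_1) + (0.5)²V(L_2)
= (0.5)²·16 + (0.5)²·16 = 8
SD(U) = √8 ≈ 2.828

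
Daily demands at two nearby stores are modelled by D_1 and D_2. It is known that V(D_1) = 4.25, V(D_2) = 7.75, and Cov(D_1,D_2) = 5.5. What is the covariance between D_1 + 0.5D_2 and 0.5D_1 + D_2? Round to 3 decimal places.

12.875

Cov(D_1 + 0.5D_2, 0.5D_1 + D_2) = (1)(0.5)V(D_1) + (0.5)(1)V(D_2) + [(1)(1) + (0.5)(0.5)]Cov(D_1,D_2)
= 0.5·4.25 + 0.5·7.75 + 1.25·5.5 = 12.875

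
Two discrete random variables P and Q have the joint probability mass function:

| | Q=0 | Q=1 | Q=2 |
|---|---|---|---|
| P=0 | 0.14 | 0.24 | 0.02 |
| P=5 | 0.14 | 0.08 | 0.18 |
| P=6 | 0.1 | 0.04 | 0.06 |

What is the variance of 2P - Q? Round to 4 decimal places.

27.0896

E[P] = 3.2,  E[Q] = 0.88,  E[PQ] = 3.16
Var(P) = 17.2 − (3.2)² = 6.96;  Var(Q) = 1.4 − (0.88)² = 0.6256
Cov(P,Q) = 3.16 − (3.2)(0.88) = 0.344
Var(2P - Q) = (2)²·6.96 + (-1)²·0.6256 + 2·(2)·(-1)·0.344 = 27.0896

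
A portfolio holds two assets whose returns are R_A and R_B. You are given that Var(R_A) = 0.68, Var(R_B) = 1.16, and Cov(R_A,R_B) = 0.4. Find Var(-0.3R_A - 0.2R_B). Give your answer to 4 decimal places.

Var(-0.3R_A - 0.2R_B) = (-0.3)²·Var(R_A) + (-0.2)²·Var(R_B) + 2·(-0.3)·(-0.2)·Cov(R_A,R_B)
= 0.09·0.68 + 0.04·1.16 + 0.12·0.4 = 0.1556

0.1556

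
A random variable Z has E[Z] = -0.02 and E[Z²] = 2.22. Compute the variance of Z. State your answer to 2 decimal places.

Var(Z) = 2.22 − (-0.02)² = 2.2196

2.22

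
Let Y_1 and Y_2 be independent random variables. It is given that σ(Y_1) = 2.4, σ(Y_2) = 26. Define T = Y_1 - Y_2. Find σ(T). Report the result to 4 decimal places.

Var(Y_1) = 5.76, Var(Y_2) = 676
By independence, Var(T) = (1)²Var(Y_1) + (-1)²Var(Y_2)
= (1)²·5.76 + (-1)²·676 = 681.76
σ(T) = √681.76 ≈ 26.1105

26.1105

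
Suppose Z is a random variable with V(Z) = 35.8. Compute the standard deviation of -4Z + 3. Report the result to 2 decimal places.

23.93

V(-4Z + 3) = (-4)²·35.8 = 572.8
SD(-4Z + 3) = √572.8 ≈ 23.93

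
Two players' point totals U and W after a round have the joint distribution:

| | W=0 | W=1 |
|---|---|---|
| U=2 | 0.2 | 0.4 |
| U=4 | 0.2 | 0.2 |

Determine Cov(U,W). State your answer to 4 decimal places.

-0.0800

E[U] = 2.8,  E[W] = 0.6
E[UW] = 1.6
Cov(U,W) = E[UW] − E[U]E[W] = 1.6 − (2.8)(0.6) = -0.08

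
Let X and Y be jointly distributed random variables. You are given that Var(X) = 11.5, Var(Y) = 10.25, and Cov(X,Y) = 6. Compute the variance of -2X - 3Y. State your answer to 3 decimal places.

Var(-2X - 3Y) = (-2)²·Var(X) + (-3)²·Var(Y) + 2·(-2)·(-3)·Cov(X,Y)
= 4·11.5 + 9·10.25 + 12·6 = 210.25

210.250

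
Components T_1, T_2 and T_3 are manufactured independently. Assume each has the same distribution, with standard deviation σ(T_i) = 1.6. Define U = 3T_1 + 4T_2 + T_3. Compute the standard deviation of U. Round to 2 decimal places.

Var(T_i) = (1.6)² = 2.56
By independence, Var(U) = (3)²Var(T_1) + (4)²Var(T_2) + (1)²Var(T_3)
= (3)²·2.56 + (4)²·2.56 + (1)²·2.56 = 66.56
σ(U) = √66.56 ≈ 8.16

8.16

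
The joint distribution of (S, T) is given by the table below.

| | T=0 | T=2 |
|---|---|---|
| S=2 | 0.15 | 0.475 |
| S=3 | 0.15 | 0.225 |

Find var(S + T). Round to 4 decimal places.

E[S] = 2.375,  E[T] = 1.4,  E[ST] = 3.25
var(S) = 5.875 − (2.375)² = 0.234375;  var(T) = 2.8 − (1.4)² = 0.84
Cov(S,T) = 3.25 − (2.375)(1.4) = -0.075
var(S + T) = (1)²·0.234375 + (1)²·0.84 + 2·(1)·(1)·-0.075 = 0.924375

0.9244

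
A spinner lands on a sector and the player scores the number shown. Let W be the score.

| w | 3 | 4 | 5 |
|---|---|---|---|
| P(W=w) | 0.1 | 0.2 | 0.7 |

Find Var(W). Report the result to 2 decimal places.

E[W] = (3)(0.1) + (4)(0.2) + (5)(0.7) = 4.6
E[W²] = (3)²(0.1) + (4)²(0.2) + (5)²(0.7) = 21.6
Var(W) = E[W²] − (E[W])² = 21.6 − (4.6)² = 0.44

0.44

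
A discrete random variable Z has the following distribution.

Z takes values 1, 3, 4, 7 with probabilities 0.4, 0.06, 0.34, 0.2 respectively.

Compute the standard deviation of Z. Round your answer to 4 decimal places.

E[Z] = (1)(0.4) + (3)(0.06) + (4)(0.34) + (7)(0.2) = 3.34
E[Z²] = (1)²(0.4) + (3)²(0.06) + (4)²(0.34) + (7)²(0.2) = 16.18
Var(Z) = E[Z²] − (E[Z])² = 16.18 − (3.34)² = 5.0244
SD(Z) = √5.0244 ≈ 2.2415

2.2415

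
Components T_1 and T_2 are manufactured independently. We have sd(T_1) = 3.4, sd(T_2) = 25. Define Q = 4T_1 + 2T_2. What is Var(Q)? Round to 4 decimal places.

Var(T_1) = 11.56, Var(T_2) = 625
By independence, Var(Q) = (4)²Var(T_1) + (2)²Var(T_2)
= (4)²·11.56 + (2)²·625 = 2684.96

2684.9600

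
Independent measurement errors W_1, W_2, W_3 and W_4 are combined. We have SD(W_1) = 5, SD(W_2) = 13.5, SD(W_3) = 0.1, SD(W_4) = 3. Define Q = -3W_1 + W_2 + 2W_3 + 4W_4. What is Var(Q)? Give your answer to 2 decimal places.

551.29

Var(W_1) = 25, Var(W_2) = 182.25, Var(W_3) = 0.01, Var(W_4) = 9
By independence, Var(Q) = (-3)²Var(W_1) + (1)²Var(W_2) + (2)²Var(W_3) + (4)²Var(W_4)
= (-3)²·25 + (1)²·182.25 + (2)²·0.01 + (4)²·9 = 551.29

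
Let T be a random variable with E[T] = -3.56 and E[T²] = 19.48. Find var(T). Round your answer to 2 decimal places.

var(T) = 19.48 − (-3.56)² = 6.8064

6.81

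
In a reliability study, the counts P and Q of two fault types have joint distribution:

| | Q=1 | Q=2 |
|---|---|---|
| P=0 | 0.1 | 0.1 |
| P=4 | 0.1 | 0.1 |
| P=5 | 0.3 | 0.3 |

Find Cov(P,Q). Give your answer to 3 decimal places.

0.000

E[P] = 3.8,  E[Q] = 1.5
E[PQ] = 5.7
Cov(P,Q) = E[PQ] − E[P]E[Q] = 5.7 − (3.8)(1.5) = 0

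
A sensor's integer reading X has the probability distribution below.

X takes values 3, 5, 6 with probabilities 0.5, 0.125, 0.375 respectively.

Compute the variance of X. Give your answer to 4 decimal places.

E[X] = (3)(0.5) + (5)(0.125) + (6)(0.375) = 4.375
E[X²] = (3)²(0.5) + (5)²(0.125) + (6)²(0.375) = 21.125
Var(X) = E[X²] − (E[X])² = 21.125 − (4.375)² = 1.984375

1.9844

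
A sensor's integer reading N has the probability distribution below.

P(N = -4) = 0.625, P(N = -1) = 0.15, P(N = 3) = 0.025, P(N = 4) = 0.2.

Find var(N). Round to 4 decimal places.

10.4244

E[N] = (-4)(0.625) + (-1)(0.15) + (3)(0.025) + (4)(0.2) = -1.775
E[N²] = (-4)²(0.625) + (-1)²(0.15) + (3)²(0.025) + (4)²(0.2) = 13.575
var(N) = E[N²] − (E[N])² = 13.575 − (-1.775)² = 10.424375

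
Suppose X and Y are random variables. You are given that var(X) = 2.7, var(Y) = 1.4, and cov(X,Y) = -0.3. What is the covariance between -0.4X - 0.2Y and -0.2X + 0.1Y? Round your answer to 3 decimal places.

cov(-0.4X - 0.2Y, -0.2X + 0.1Y) = (-0.4)(-0.2)var(X) + (-0.2)(0.1)var(Y) + [(-0.4)(0.1) + (-0.2)(-0.2)]cov(X,Y)
= 0.08·2.7 + -0.02·1.4 + 0·-0.3 = 0.188

0.188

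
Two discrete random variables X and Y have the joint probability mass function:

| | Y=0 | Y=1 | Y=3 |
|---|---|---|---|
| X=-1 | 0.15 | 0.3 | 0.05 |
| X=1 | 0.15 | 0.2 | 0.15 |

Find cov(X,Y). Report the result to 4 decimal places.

E[X] = 0,  E[Y] = 1.1
E[XY] = 0.2
cov(X,Y) = E[XY] − E[X]E[Y] = 0.2 − (0)(1.1) = 0.2

0.2000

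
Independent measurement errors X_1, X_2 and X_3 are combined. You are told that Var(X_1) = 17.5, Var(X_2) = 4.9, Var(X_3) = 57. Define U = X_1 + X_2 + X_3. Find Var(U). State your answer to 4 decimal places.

By independence, Var(U) = (1)²Var(X_1) + (1)²Var(X_2) + (1)²Var(X_3)
= (1)²·17.5 + (1)²·4.9 + (1)²·57 = 79.4

79.4000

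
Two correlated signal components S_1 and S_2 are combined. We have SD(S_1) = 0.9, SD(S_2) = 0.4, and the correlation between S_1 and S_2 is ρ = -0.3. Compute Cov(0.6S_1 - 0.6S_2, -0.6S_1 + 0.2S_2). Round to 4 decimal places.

var(S_1) = (0.9)² = 0.81;  var(S_2) = (0.4)² = 0.16
Cov(S_1,S_2) = ρ·SD(S_1)·SD(S_2) = -0.3·0.9·0.4 = -0.108
Cov(0.6S_1 - 0.6S_2, -0.6S_1 + 0.2S_2) = (0.6)(-0.6)var(S_1) + (-0.6)(0.2)var(S_2) + [(0.6)(0.2) + (-0.6)(-0.6)]Cov(S_1,S_2)
= -0.36·0.81 + -0.12·0.16 + 0.48·-0.108 = -0.36264

-0.3626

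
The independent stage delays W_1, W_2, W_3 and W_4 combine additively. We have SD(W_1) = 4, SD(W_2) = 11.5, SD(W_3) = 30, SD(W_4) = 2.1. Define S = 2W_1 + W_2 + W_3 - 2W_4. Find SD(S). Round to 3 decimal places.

V(W_1) = 16, V(W_2) = 132.25, V(W_3) = 900, V(W_4) = 4.41
By independence, V(S) = (2)²V(W_1) + (1)²V(W_2) + (1)²V(W_3) + (-2)²V(W_4)
= (2)²·16 + (1)²·132.25 + (1)²·900 + (-2)²·4.41 = 1113.89
SD(S) = √1113.89 ≈ 33.375

33.375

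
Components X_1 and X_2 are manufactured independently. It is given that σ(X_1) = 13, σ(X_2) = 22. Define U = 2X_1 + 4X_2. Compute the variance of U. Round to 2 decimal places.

var(X_1) = 169, var(X_2) = 484
By independence, var(U) = (2)²var(X_1) + (4)²var(X_2)
= (2)²·169 + (4)²·484 = 8420

8420.00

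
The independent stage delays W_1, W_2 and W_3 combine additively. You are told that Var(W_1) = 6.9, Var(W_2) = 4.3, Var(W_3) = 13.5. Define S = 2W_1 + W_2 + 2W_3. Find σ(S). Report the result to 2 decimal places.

By independence, Var(S) = (2)²Var(W_1) + (1)²Var(W_2) + (2)²Var(W_3)
= (2)²·6.9 + (1)²·4.3 + (2)²·13.5 = 85.9
σ(S) = √85.9 ≈ 9.27

9.27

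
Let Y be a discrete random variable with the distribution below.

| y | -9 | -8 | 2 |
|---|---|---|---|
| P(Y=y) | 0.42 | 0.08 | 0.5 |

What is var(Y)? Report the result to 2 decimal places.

29.44

E[Y] = (-9)(0.42) + (-8)(0.08) + (2)(0.5) = -3.42
E[Y²] = (-9)²(0.42) + (-8)²(0.08) + (2)²(0.5) = 41.14
var(Y) = E[Y²] − (E[Y])² = 41.14 − (-3.42)² = 29.4436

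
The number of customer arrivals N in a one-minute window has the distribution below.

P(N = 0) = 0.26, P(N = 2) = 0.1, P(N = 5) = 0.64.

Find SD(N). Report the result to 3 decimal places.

2.200

E[N] = (0)(0.26) + (2)(0.1) + (5)(0.64) = 3.4
E[N²] = (0)²(0.26) + (2)²(0.1) + (5)²(0.64) = 16.4
V(N) = E[N²] − (E[N])² = 16.4 − (3.4)² = 4.84
SD(N) = √4.84 ≈ 2.200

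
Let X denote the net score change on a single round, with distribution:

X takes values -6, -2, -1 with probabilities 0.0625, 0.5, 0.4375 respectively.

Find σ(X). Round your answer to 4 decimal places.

E[X] = (-6)(0.0625) + (-2)(0.5) + (-1)(0.4375) = -1.8125
E[X²] = (-6)²(0.0625) + (-2)²(0.5) + (-1)²(0.4375) = 4.6875
var(X) = E[X²] − (E[X])² = 4.6875 − (-1.8125)² = 1.40234375
σ(X) = √1.40234375 ≈ 1.1842

1.1842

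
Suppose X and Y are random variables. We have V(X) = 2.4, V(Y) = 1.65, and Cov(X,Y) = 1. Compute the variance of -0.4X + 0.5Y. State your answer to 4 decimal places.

V(-0.4X + 0.5Y) = (-0.4)²·V(X) + (0.5)²·V(Y) + 2·(-0.4)·(0.5)·Cov(X,Y)
= 0.16·2.4 + 0.25·1.65 + -0.4·1 = 0.3965

0.3965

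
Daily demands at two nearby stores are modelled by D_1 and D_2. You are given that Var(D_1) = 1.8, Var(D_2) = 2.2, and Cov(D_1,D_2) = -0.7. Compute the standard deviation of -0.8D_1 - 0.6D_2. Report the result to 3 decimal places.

Var(-0.8D_1 - 0.6D_2) = (-0.8)²·Var(D_1) + (-0.6)²·Var(D_2) + 2·(-0.8)·(-0.6)·Cov(D_1,D_2)
= 0.64·1.8 + 0.36·2.2 + 0.96·-0.7 = 1.272
SD(-0.8D_1 - 0.6D_2) = √1.272 ≈ 1.128

1.128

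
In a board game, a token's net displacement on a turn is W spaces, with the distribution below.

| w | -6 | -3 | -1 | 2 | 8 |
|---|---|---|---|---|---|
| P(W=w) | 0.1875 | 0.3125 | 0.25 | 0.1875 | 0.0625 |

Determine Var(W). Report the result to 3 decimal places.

E[W] = (-6)(0.1875) + (-3)(0.3125) + (-1)(0.25) + (2)(0.1875) + (8)(0.0625) = -1.4375
E[W²] = (-6)²(0.1875) + (-3)²(0.3125) + (-1)²(0.25) + (2)²(0.1875) + (8)²(0.0625) = 14.5625
Var(W) = E[W²] − (E[W])² = 14.5625 − (-1.4375)² = 12.49609375

12.496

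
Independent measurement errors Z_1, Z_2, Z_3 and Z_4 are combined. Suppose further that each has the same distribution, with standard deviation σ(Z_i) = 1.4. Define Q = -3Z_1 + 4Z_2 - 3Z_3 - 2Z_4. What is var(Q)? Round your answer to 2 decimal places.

74.48

var(Z_i) = (1.4)² = 1.96
By independence, var(Q) = (-3)²var(Z_1) + (4)²var(Z_2) + (-3)²var(Z_3) + (-2)²var(Z_4)
= (-3)²·1.96 + (4)²·1.96 + (-3)²·1.96 + (-2)²·1.96 = 74.48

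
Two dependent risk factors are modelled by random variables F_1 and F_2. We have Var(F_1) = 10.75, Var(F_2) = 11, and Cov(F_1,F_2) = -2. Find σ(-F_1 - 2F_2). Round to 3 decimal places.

6.837

Var(-F_1 - 2F_2) = (-1)²·Var(F_1) + (-2)²·Var(F_2) + 2·(-1)·(-2)·Cov(F_1,F_2)
= 1·10.75 + 4·11 + 4·-2 = 46.75
σ(-F_1 - 2F_2) = √46.75 ≈ 6.837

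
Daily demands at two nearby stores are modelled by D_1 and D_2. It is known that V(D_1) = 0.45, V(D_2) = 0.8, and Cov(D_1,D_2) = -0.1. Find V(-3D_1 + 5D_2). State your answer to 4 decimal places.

27.0500

V(-3D_1 + 5D_2) = (-3)²·V(D_1) + (5)²·V(D_2) + 2·(-3)·(5)·Cov(D_1,D_2)
= 9·0.45 + 25·0.8 + -30·-0.1 = 27.05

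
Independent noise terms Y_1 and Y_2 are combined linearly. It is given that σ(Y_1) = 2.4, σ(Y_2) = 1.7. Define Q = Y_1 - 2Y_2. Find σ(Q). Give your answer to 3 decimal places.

V(Y_1) = 5.76, V(Y_2) = 2.89
By independence, V(Q) = (1)²V(Y_1) + (-2)²V(Y_2)
= (1)²·5.76 + (-2)²·2.89 = 17.32
σ(Q) = √17.32 ≈ 4.162

4.162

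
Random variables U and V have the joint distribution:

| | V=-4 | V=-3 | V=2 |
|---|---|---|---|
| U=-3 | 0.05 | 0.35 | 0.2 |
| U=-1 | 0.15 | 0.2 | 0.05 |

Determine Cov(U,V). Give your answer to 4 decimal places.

-0.6400

E[U] = -2.2,  E[V] = -1.95
E[UV] = 3.65
Cov(U,V) = E[UV] − E[U]E[V] = 3.65 − (-2.2)(-1.95) = -0.64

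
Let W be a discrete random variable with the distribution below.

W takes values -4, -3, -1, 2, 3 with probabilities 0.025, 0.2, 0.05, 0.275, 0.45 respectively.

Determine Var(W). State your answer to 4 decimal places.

E[W] = (-4)(0.025) + (-3)(0.2) + (-1)(0.05) + (2)(0.275) + (3)(0.45) = 1.15
E[W²] = (-4)²(0.025) + (-3)²(0.2) + (-1)²(0.05) + (2)²(0.275) + (3)²(0.45) = 7.4
Var(W) = E[W²] − (E[W])² = 7.4 − (1.15)² = 6.0775

6.0775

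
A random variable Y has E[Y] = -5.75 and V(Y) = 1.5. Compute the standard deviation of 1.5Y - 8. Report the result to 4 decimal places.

V(1.5Y - 8) = (1.5)²·1.5 = 3.375
sd(1.5Y - 8) = √3.375 ≈ 1.8371

1.8371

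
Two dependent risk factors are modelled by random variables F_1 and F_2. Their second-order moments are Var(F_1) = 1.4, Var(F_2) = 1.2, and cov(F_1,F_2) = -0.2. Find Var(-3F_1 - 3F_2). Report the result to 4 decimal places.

Var(-3F_1 - 3F_2) = (-3)²·Var(F_1) + (-3)²·Var(F_2) + 2·(-3)·(-3)·cov(F_1,F_2)
= 9·1.4 + 9·1.2 + 18·-0.2 = 19.8

19.8000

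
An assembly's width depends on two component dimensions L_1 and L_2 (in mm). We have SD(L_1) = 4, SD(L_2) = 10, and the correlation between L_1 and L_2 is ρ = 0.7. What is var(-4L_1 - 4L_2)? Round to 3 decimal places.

var(L_1) = (4)² = 16;  var(L_2) = (10)² = 100
cov(L_1,L_2) = ρ·SD(L_1)·SD(L_2) = 0.7·4·10 = 28
var(-4L_1 - 4L_2) = (-4)²·var(L_1) + (-4)²·var(L_2) + 2·(-4)·(-4)·cov(L_1,L_2)
= 16·16 + 16·100 + 32·28 = 2752

2752.000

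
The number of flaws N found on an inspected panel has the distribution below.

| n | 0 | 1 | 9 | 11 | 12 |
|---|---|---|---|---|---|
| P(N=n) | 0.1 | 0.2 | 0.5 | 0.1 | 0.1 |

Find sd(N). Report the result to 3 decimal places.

4.266

E[N] = (0)(0.1) + (1)(0.2) + (9)(0.5) + (11)(0.1) + (12)(0.1) = 7
E[N²] = (0)²(0.1) + (1)²(0.2) + (9)²(0.5) + (11)²(0.1) + (12)²(0.1) = 67.2
Var(N) = E[N²] − (E[N])² = 67.2 − (7)² = 18.2
sd(N) = √18.2 ≈ 4.266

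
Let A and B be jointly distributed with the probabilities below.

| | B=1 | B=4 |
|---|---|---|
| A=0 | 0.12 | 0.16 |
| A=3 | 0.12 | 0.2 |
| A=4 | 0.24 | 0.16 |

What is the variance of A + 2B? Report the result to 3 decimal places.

10.618

E[A] = 2.56,  E[B] = 2.56,  E[AB] = 6.28
Var(A) = 9.28 − (2.56)² = 2.7264;  Var(B) = 8.8 − (2.56)² = 2.2464
Cov(A,B) = 6.28 − (2.56)(2.56) = -0.2736
Var(A + 2B) = (1)²·2.7264 + (2)²·2.2464 + 2·(1)·(2)·-0.2736 = 10.6176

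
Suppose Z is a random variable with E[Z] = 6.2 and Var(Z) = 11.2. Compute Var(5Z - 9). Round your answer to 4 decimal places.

Var(5Z - 9) = (5)²·Var(Z) = 25·11.2 = 280

280.0000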